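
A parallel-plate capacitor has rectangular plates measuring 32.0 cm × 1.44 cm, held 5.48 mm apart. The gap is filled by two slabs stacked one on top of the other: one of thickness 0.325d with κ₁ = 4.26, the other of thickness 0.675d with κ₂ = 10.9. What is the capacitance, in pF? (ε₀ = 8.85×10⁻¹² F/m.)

C ≈ 53.8 pF

A = 32.0 × 1.44 cm² = 4.61×10⁻³ m².
Stacked slabs ⇒ two capacitors in series, each with the full plate area.
C₁ = κ₁ε₀A/d₁ = 4.26 × 8.85×10⁻¹² × 4.61×10⁻³ / 1.78×10⁻³ = 9.75×10⁻¹¹ F.
C₂ = κ₂ε₀A/d₂ = 10.9 × 8.85×10⁻¹² × 4.61×10⁻³ / 3.70×10⁻³ = 1.20×10⁻¹⁰ F.
C = (1/C₁ + 1/C₂)⁻¹ = 5.38×10⁻¹¹ F.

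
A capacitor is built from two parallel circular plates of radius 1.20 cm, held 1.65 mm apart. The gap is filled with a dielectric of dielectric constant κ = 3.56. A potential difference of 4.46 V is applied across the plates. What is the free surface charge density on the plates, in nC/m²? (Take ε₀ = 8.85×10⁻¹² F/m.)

A = π(1.20 cm)² = 4.52×10⁻⁴ m².
C = κε₀A/d = 3.56 × 8.85×10⁻¹² × 4.52×10⁻⁴ / 1.65×10⁻³ = 8.64×10⁻¹² F.
σ = Q/A = CV/A = 8.64×10⁻¹² × 4.46 / 4.52×10⁻⁴ = 8.52×10⁻⁸ C/m².

85.2 nC/m²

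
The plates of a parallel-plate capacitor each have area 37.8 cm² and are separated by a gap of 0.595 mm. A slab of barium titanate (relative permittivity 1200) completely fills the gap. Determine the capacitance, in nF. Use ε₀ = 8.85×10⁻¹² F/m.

A = 37.8 cm² = 3.78×10⁻³ m².
C = κε₀A/d = 1200 × 8.85×10⁻¹² × 3.78×10⁻³ / 5.95×10⁻⁴ = 6.75×10⁻⁸ F.

C ≈ 67.5 nF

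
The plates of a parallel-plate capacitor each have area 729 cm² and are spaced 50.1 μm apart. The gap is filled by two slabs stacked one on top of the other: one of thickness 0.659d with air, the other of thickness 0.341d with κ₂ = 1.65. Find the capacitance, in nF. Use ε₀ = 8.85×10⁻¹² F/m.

A = 729 cm² = 7.29×10⁻² m².
Stacked slabs ⇒ two capacitors in series, each with the full plate area.
C₁ = κ₁ε₀A/d₁ = 1.00 × 8.85×10⁻¹² × 7.29×10⁻² / 3.30×10⁻⁵ = 1.95×10⁻⁸ F.
C₂ = κ₂ε₀A/d₂ = 1.65 × 8.85×10⁻¹² × 7.29×10⁻² / 1.71×10⁻⁵ = 6.23×10⁻⁸ F.
C = (1/C₁ + 1/C₂)⁻¹ = 1.49×10⁻⁸ F.

C ≈ 14.9 nF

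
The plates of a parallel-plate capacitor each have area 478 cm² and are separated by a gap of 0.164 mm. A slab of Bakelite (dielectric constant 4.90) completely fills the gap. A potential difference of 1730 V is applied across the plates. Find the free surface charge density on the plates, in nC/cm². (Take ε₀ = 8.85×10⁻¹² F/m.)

A = 478 cm² = 4.78×10⁻² m².
C = κε₀A/d = 4.90 × 8.85×10⁻¹² × 4.78×10⁻² / 1.64×10⁻⁴ = 1.26×10⁻⁸ F.
σ = Q/A = CV/A = 1.26×10⁻⁸ × 1730 / 4.78×10⁻² = 4.57×10⁻⁴ C/m².

45.7 nC/cm²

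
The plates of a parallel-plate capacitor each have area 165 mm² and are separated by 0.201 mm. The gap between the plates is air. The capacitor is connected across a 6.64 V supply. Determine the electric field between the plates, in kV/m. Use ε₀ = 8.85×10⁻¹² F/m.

E ≈ 33.0 kV/m

E = V/d = 6.64 / 2.01×10⁻⁴ = 3.30×10⁴ V/m.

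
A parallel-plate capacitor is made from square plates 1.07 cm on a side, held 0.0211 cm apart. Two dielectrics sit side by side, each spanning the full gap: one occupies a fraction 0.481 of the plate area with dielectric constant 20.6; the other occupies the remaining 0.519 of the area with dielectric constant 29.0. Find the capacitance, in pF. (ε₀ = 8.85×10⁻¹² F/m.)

C ≈ 120 pF

A = (1.07 cm)² = 1.14×10⁻⁴ m².
Side-by-side slabs ⇒ two capacitors in parallel, each spanning the full gap.
C₁ = κ₁ε₀A₁/d = 20.6 × 8.85×10⁻¹² × 5.51×10⁻⁵ / 2.11×10⁻⁴ = 4.76×10⁻¹¹ F.
C₂ = κ₂ε₀A₂/d = 29.0 × 8.85×10⁻¹² × 5.94×10⁻⁵ / 2.11×10⁻⁴ = 7.23×10⁻¹¹ F.
C = C₁ + C₂ = 1.20×10⁻¹⁰ F.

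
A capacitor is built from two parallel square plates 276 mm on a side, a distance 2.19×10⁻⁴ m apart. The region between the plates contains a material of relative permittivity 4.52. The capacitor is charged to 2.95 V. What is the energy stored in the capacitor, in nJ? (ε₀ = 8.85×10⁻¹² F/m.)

60.5 nJ

A = (276 mm)² = 7.62×10⁻² m².
C = κε₀A/d = 4.52 × 8.85×10⁻¹² × 7.62×10⁻² / 2.19×10⁻⁴ = 1.39×10⁻⁸ F.
U = ½CV² = ½ × 1.39×10⁻⁸ × (2.95)² = 6.05×10⁻⁸ J.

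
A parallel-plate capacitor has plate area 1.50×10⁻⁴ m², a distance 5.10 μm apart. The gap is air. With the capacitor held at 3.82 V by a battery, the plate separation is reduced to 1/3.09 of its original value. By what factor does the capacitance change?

C₂/C₁ ≈ 3.09

C = ε₀A/d scales as 1/d, so C₂/C₁ = d₁/d₂ = 3.09.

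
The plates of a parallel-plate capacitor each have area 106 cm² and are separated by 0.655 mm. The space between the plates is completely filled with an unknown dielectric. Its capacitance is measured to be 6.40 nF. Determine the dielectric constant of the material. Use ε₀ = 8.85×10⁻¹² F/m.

A = 106 cm² = 1.06×10⁻² m².
κ = Cd/(ε₀A) = 6.40×10⁻⁹ × 6.55×10⁻⁴ / (8.85×10⁻¹² × 1.06×10⁻²) = 44.7.

44.7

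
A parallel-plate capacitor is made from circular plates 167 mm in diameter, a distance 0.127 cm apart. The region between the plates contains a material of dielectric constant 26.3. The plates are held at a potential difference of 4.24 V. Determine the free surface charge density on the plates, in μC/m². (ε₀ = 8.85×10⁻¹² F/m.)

A = π(167/2 mm)² = 2.19×10⁻² m².
C = κε₀A/d = 26.3 × 8.85×10⁻¹² × 2.19×10⁻² / 1.27×10⁻³ = 4.01×10⁻⁹ F.
σ = Q/A = CV/A = 4.01×10⁻⁹ × 4.24 / 2.19×10⁻² = 7.77×10⁻⁷ C/m².

0.777 μC/m²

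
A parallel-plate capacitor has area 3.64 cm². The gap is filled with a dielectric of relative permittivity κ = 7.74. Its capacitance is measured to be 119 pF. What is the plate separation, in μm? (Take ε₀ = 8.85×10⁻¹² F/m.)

210 μm

A = 3.64 cm² = 3.64×10⁻⁴ m².
d = κε₀A/C = 7.74 × 8.85×10⁻¹² × 3.64×10⁻⁴ / 1.19×10⁻¹⁰ = 2.10×10⁻⁴ m.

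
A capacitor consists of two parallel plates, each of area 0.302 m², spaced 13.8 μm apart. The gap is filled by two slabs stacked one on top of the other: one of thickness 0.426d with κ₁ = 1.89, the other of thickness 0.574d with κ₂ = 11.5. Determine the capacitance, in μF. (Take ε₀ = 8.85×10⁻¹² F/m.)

Stacked slabs ⇒ two capacitors in series, each with the full plate area.
C₁ = κ₁ε₀A/d₁ = 1.89 × 8.85×10⁻¹² × 0.302 / 5.88×10⁻⁶ = 8.59×10⁻⁷ F.
C₂ = κ₂ε₀A/d₂ = 11.5 × 8.85×10⁻¹² × 0.302 / 7.92×10⁻⁶ = 3.88×10⁻⁶ F.
C = (1/C₁ + 1/C₂)⁻¹ = 7.03×10⁻⁷ F.

C ≈ 0.703 μF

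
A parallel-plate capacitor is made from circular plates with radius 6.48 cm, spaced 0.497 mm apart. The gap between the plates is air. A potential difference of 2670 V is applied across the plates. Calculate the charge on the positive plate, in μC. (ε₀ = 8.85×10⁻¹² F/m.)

Q ≈ 0.627 μC

A = π(6.48 cm)² = 1.32×10⁻² m².
C = ε₀A/d = 8.85×10⁻¹² × 1.32×10⁻² / 4.97×10⁻⁴ = 2.35×10⁻¹⁰ F.
Q = CV = 2.35×10⁻¹⁰ × 2670 = 6.27×10⁻⁷ C.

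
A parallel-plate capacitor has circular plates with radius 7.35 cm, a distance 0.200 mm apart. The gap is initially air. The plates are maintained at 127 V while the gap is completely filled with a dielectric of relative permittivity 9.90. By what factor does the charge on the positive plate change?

Battery connected ⇒ V is held fixed.
C₂ = 9.90 C₁ and Q = CV, so Q₂/Q₁ = C₂/C₁ = 9.90.

Q₂/Q₁ ≈ 9.90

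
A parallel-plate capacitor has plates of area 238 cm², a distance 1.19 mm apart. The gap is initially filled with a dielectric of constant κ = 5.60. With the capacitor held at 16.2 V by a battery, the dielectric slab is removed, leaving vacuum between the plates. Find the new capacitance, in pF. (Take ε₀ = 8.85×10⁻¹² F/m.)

A = 238 cm² = 2.38×10⁻² m².
Initially C₁ = κε₀A/d = 5.60 × 8.85×10⁻¹² × 2.38×10⁻² / 1.19×10⁻³ = 9.91×10⁻¹⁰ F.
C = κε₀A/d scales with κ, so C₂/C₁ = 1/κ = 1/5.60 = 0.179.
C₂ = 0.179 × 9.91×10⁻¹⁰ = 1.77×10⁻¹⁰ F.

C ≈ 177 pF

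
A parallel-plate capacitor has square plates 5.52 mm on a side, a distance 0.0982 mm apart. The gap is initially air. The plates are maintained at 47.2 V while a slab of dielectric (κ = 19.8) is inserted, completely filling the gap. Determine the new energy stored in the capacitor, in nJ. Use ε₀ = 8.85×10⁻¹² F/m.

U ≈ 60.6 nJ

A = (5.52 mm)² = 3.05×10⁻⁵ m².
Initially C₁ = ε₀A/d = 8.85×10⁻¹² × 3.05×10⁻⁵ / 9.82×10⁻⁵ = 2.75×10⁻¹² F.
U₁ = 3.06×10⁻⁹ J.
Battery connected ⇒ V is held fixed. C₂ = 19.8 C₁ and U = ½CV², so U₂/U₁ = C₂/C₁ = 19.8.
U₂ = 19.8 × 3.06×10⁻⁹ = 6.06×10⁻⁸ J.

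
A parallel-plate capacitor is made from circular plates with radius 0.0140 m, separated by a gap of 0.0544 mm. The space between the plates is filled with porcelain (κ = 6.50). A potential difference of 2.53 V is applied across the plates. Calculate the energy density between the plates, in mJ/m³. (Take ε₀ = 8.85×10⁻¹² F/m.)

62.2 mJ/m³

E = V/d = 2.53 / 5.44×10⁻⁵ = 4.65×10⁴ V/m.
u = ½κε₀E² = ½ × 6.50 × 8.85×10⁻¹² × (4.65×10⁴)² = 6.22×10⁻² J/m³.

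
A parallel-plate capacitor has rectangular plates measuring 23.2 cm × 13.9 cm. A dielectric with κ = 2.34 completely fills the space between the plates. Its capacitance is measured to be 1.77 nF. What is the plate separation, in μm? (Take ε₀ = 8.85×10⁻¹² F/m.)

d ≈ 377 μm

A = 23.2 × 13.9 cm² = 3.22×10⁻² m².
d = κε₀A/C = 2.34 × 8.85×10⁻¹² × 3.22×10⁻² / 1.77×10⁻⁹ = 3.77×10⁻⁴ m.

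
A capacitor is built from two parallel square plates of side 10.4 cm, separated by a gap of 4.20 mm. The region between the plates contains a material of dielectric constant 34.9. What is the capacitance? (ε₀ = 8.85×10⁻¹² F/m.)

A = (10.4 cm)² = 1.08×10⁻² m².
C = κε₀A/d = 34.9 × 8.85×10⁻¹² × 1.08×10⁻² / 4.20×10⁻³ = 7.95×10⁻¹⁰ F.

C ≈ 0.795 nF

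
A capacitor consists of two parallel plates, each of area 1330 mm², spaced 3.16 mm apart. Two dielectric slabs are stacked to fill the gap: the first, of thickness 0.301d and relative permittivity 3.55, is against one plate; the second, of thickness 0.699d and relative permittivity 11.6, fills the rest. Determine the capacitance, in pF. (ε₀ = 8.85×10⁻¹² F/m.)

25.7 pF

A = 1330 mm² = 1.33×10⁻³ m².
Stacked slabs ⇒ two capacitors in series, each with the full plate area.
C₁ = κ₁ε₀A/d₁ = 3.55 × 8.85×10⁻¹² × 1.33×10⁻³ / 9.51×10⁻⁴ = 4.39×10⁻¹¹ F.
C₂ = κ₂ε₀A/d₂ = 11.6 × 8.85×10⁻¹² × 1.33×10⁻³ / 2.21×10⁻³ = 6.18×10⁻¹¹ F.
C = (1/C₁ + 1/C₂)⁻¹ = 2.57×10⁻¹¹ F.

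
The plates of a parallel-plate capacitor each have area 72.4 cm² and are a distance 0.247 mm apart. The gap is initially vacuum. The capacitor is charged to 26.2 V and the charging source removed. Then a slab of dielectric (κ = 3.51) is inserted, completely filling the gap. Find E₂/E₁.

Isolated ⇒ Q is held fixed.
V₂ = Q/C₂ = V₁/3.51; E = V/d, so E₂/E₁ = (V₂/V₁)(d₁/d₂) = 0.285.

E₂/E₁ ≈ 0.285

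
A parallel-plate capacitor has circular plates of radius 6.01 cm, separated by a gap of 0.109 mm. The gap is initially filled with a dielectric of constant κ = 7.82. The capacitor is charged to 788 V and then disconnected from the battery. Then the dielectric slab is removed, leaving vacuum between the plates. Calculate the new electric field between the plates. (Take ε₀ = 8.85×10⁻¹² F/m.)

56.5 MV/m

A = π(6.01 cm)² = 1.13×10⁻² m².
Initially C₁ = κε₀A/d = 7.82 × 8.85×10⁻¹² × 1.13×10⁻² / 1.09×10⁻⁴ = 7.20×10⁻⁹ F.
E₁ = 7.23×10⁶ V/m.
Isolated ⇒ Q is held fixed. V₂ = Q/C₂ = V₁/0.128; E = V/d, so E₂/E₁ = (V₂/V₁)(d₁/d₂) = 7.82.
E₂ = 7.82 × 7.23×10⁶ = 5.65×10⁷ V/m.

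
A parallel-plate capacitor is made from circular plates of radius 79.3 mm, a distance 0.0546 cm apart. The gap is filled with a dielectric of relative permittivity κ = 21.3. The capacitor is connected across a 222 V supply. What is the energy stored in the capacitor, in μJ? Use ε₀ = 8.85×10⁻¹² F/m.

168 μJ

A = π(79.3 mm)² = 1.98×10⁻² m².
C = κε₀A/d = 21.3 × 8.85×10⁻¹² × 1.98×10⁻² / 5.46×10⁻⁴ = 6.82×10⁻⁹ F.
U = ½CV² = ½ × 6.82×10⁻⁹ × (222)² = 1.68×10⁻⁴ J.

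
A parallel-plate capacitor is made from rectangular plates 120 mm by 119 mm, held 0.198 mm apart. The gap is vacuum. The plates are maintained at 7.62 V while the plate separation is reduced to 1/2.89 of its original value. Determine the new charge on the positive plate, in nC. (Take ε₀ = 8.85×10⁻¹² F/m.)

Q ≈ 14.1 nC

A = 120 × 119 mm² = 1.43×10⁻² m².
Initially C₁ = ε₀A/d = 8.85×10⁻¹² × 1.43×10⁻² / 1.98×10⁻⁴ = 6.38×10⁻¹⁰ F.
Q₁ = 4.86×10⁻⁹ C.
Battery connected ⇒ V is held fixed. C₂ = 2.89 C₁ and Q = CV, so Q₂/Q₁ = C₂/C₁ = 2.89.
Q₂ = 2.89 × 4.86×10⁻⁹ = 1.41×10⁻⁸ C.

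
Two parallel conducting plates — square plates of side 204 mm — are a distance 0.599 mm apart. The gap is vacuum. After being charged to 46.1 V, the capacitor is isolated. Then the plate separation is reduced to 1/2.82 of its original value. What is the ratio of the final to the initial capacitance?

2.82

C = ε₀A/d scales as 1/d, so C₂/C₁ = d₁/d₂ = 2.82.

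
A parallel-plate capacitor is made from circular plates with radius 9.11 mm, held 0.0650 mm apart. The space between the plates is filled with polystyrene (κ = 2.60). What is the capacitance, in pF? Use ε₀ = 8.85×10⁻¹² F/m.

A = π(9.11 mm)² = 2.61×10⁻⁴ m².
C = κε₀A/d = 2.60 × 8.85×10⁻¹² × 2.61×10⁻⁴ / 6.50×10⁻⁵ = 9.23×10⁻¹¹ F.

C ≈ 92.3 pF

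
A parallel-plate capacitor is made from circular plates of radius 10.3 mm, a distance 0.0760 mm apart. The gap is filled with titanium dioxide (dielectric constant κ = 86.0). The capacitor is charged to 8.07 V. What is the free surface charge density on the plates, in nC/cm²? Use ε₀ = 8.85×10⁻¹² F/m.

A = π(10.3 mm)² = 3.33×10⁻⁴ m².
C = κε₀A/d = 86.0 × 8.85×10⁻¹² × 3.33×10⁻⁴ / 7.60×10⁻⁵ = 3.34×10⁻⁹ F.
σ = Q/A = CV/A = 3.34×10⁻⁹ × 8.07 / 3.33×10⁻⁴ = 8.08×10⁻⁵ C/m².

8.08 nC/cm²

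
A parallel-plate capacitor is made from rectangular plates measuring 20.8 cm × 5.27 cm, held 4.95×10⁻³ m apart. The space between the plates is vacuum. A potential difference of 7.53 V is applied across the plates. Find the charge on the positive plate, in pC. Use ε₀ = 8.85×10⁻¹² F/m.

A = 20.8 × 5.27 cm² = 1.10×10⁻² m².
C = ε₀A/d = 8.85×10⁻¹² × 1.10×10⁻² / 4.95×10⁻³ = 1.96×10⁻¹¹ F.
Q = CV = 1.96×10⁻¹¹ × 7.53 = 1.48×10⁻¹⁰ C.

Q ≈ 148 pC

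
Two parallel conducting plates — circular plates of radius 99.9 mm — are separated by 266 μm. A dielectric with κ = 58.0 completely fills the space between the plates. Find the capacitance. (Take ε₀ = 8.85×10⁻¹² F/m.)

60.5 nF

A = π(99.9 mm)² = 3.14×10⁻² m².
C = κε₀A/d = 58.0 × 8.85×10⁻¹² × 3.14×10⁻² / 2.66×10⁻⁴ = 6.05×10⁻⁸ F.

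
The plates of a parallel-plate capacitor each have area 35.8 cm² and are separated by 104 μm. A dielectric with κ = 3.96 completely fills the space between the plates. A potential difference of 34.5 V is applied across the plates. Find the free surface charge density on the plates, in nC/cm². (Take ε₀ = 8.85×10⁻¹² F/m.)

σ ≈ 1.16 nC/cm²

A = 35.8 cm² = 3.58×10⁻³ m².
C = κε₀A/d = 3.96 × 8.85×10⁻¹² × 3.58×10⁻³ / 1.04×10⁻⁴ = 1.21×10⁻⁹ F.
σ = Q/A = CV/A = 1.21×10⁻⁹ × 34.5 / 3.58×10⁻³ = 1.16×10⁻⁵ C/m².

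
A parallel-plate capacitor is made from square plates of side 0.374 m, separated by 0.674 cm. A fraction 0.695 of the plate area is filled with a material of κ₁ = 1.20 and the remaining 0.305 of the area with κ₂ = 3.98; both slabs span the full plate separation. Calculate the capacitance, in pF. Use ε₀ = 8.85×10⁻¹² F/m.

A = (0.374 m)² = 0.140 m².
Side-by-side slabs ⇒ two capacitors in parallel, each spanning the full gap.
C₁ = κ₁ε₀A₁/d = 1.20 × 8.85×10⁻¹² × 9.72×10⁻² / 6.74×10⁻³ = 1.53×10⁻¹⁰ F.
C₂ = κ₂ε₀A₂/d = 3.98 × 8.85×10⁻¹² × 4.27×10⁻² / 6.74×10⁻³ = 2.23×10⁻¹⁰ F.
C = C₁ + C₂ = 3.76×10⁻¹⁰ F.

376 pF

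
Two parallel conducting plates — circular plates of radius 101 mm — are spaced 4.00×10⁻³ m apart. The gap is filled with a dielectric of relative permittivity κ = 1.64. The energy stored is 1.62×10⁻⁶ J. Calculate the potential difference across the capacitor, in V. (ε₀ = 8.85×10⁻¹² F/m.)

167 V

A = π(101 mm)² = 3.20×10⁻² m².
C = κε₀A/d = 1.64 × 8.85×10⁻¹² × 3.20×10⁻² / 4.00×10⁻³ = 1.16×10⁻¹⁰ F.
V = √(2U/C) = √(2 × 1.62×10⁻⁶ / 1.16×10⁻¹⁰) = 1.67×10² V.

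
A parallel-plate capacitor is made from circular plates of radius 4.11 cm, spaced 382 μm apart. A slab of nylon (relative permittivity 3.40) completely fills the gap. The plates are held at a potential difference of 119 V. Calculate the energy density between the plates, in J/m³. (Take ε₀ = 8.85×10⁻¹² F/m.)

u ≈ 1.46 J/m³

E = V/d = 119 / 3.82×10⁻⁴ = 3.12×10⁵ V/m.
u = ½κε₀E² = ½ × 3.40 × 8.85×10⁻¹² × (3.12×10⁵)² = 1.46 J/m³.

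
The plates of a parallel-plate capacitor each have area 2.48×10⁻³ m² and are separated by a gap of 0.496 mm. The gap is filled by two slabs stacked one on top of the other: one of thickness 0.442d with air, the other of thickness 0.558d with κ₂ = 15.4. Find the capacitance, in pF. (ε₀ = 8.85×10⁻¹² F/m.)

C ≈ 92.5 pF

Stacked slabs ⇒ two capacitors in series, each with the full plate area.
C₁ = κ₁ε₀A/d₁ = 1.00 × 8.85×10⁻¹² × 2.48×10⁻³ / 2.19×10⁻⁴ = 1.00×10⁻¹⁰ F.
C₂ = κ₂ε₀A/d₂ = 15.4 × 8.85×10⁻¹² × 2.48×10⁻³ / 2.77×10⁻⁴ = 1.22×10⁻⁹ F.
C = (1/C₁ + 1/C₂)⁻¹ = 9.25×10⁻¹¹ F.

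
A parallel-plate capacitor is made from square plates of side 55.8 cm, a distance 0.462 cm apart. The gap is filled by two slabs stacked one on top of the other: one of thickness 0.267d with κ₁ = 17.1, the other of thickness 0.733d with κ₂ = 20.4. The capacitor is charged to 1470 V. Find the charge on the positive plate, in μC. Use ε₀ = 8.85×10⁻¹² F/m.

17.0 μC

A = (55.8 cm)² = 0.311 m².
Stacked slabs ⇒ two capacitors in series, each with the full plate area.
C₁ = κ₁ε₀A/d₁ = 17.1 × 8.85×10⁻¹² × 0.311 / 1.23×10⁻³ = 3.82×10⁻⁸ F.
C₂ = κ₂ε₀A/d₂ = 20.4 × 8.85×10⁻¹² × 0.311 / 3.39×10⁻³ = 1.66×10⁻⁸ F.
C = (1/C₁ + 1/C₂)⁻¹ = 1.16×10⁻⁸ F.
Q = CV = 1.16×10⁻⁸ × 1470 = 1.70×10⁻⁵ C.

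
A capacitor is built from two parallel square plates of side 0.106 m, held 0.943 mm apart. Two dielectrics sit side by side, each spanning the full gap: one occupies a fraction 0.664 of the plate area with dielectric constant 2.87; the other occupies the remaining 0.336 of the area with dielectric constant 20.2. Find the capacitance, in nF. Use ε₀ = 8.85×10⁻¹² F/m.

C ≈ 0.917 nF

A = (0.106 m)² = 1.12×10⁻² m².
Side-by-side slabs ⇒ two capacitors in parallel, each spanning the full gap.
C₁ = κ₁ε₀A₁/d = 2.87 × 8.85×10⁻¹² × 7.46×10⁻³ / 9.43×10⁻⁴ = 2.01×10⁻¹⁰ F.
C₂ = κ₂ε₀A₂/d = 20.2 × 8.85×10⁻¹² × 3.78×10⁻³ / 9.43×10⁻⁴ = 7.16×10⁻¹⁰ F.
C = C₁ + C₂ = 9.17×10⁻¹⁰ F.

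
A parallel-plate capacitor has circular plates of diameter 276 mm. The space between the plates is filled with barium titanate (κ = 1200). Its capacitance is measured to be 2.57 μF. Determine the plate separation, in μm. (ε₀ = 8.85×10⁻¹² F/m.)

d ≈ 247 μm

A = π(276/2 mm)² = 5.98×10⁻² m².
d = κε₀A/C = 1200 × 8.85×10⁻¹² × 5.98×10⁻² / 2.57×10⁻⁶ = 2.47×10⁻⁴ m.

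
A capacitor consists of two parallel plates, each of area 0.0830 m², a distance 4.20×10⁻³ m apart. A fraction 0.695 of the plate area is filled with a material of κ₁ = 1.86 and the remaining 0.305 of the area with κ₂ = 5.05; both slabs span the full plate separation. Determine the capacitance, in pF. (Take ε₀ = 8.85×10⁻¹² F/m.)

Side-by-side slabs ⇒ two capacitors in parallel, each spanning the full gap.
C₁ = κ₁ε₀A₁/d = 1.86 × 8.85×10⁻¹² × 5.77×10⁻² / 4.20×10⁻³ = 2.26×10⁻¹⁰ F.
C₂ = κ₂ε₀A₂/d = 5.05 × 8.85×10⁻¹² × 2.53×10⁻² / 4.20×10⁻³ = 2.69×10⁻¹⁰ F.
C = C₁ + C₂ = 4.95×10⁻¹⁰ F.

495 pF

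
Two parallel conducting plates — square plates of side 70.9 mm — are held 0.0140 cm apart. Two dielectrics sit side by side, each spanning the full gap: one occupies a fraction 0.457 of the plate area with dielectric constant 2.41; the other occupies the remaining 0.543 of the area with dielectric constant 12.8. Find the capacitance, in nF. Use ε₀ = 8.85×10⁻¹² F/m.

A = (70.9 mm)² = 5.03×10⁻³ m².
Side-by-side slabs ⇒ two capacitors in parallel, each spanning the full gap.
C₁ = κ₁ε₀A₁/d = 2.41 × 8.85×10⁻¹² × 2.30×10⁻³ / 1.40×10⁻⁴ = 3.50×10⁻¹⁰ F.
C₂ = κ₂ε₀A₂/d = 12.8 × 8.85×10⁻¹² × 2.73×10⁻³ / 1.40×10⁻⁴ = 2.21×10⁻⁹ F.
C = C₁ + C₂ = 2.56×10⁻⁹ F.

C ≈ 2.56 nF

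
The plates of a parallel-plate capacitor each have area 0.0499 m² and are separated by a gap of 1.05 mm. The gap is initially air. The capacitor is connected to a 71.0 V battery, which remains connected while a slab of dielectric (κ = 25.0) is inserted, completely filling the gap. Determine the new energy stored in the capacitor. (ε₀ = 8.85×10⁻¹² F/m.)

26.5 μJ

Initially C₁ = ε₀A/d = 8.85×10⁻¹² × 4.99×10⁻² / 1.05×10⁻³ = 4.21×10⁻¹⁰ F.
U₁ = 1.06×10⁻⁶ J.
Battery connected ⇒ V is held fixed. C₂ = 25.0 C₁ and U = ½CV², so U₂/U₁ = C₂/C₁ = 25.0.
U₂ = 25.0 × 1.06×10⁻⁶ = 2.65×10⁻⁵ J.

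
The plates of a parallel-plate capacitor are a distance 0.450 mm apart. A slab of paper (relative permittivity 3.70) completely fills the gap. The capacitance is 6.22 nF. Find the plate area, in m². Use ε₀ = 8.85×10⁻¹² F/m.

A = Cd/(κε₀) = 6.22×10⁻⁹ × 4.50×10⁻⁴ / (3.70 × 8.85×10⁻¹²) = 8.55×10⁻² m².

A ≈ 0.0855 m²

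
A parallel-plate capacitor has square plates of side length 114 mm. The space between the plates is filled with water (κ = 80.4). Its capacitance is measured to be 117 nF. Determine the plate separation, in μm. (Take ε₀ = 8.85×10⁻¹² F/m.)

d ≈ 79.0 μm

A = (114 mm)² = 1.30×10⁻² m².
d = κε₀A/C = 80.4 × 8.85×10⁻¹² × 1.30×10⁻² / 1.17×10⁻⁷ = 7.90×10⁻⁵ m.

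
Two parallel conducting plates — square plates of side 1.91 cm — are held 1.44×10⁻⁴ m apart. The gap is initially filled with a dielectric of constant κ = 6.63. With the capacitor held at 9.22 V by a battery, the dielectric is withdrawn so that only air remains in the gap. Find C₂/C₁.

C = κε₀A/d scales with κ, so C₂/C₁ = 1/κ = 1/6.63 = 0.151.

C₂/C₁ ≈ 0.151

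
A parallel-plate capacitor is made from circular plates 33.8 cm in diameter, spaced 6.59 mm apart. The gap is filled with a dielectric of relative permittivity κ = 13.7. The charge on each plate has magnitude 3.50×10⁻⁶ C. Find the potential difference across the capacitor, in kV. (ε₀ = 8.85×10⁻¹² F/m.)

A = π(33.8/2 cm)² = 8.97×10⁻² m².
C = κε₀A/d = 13.7 × 8.85×10⁻¹² × 8.97×10⁻² / 6.59×10⁻³ = 1.65×10⁻⁹ F.
V = Q/C = 3.50×10⁻⁶ / 1.65×10⁻⁹ = 2.12×10³ V.

2.12 kV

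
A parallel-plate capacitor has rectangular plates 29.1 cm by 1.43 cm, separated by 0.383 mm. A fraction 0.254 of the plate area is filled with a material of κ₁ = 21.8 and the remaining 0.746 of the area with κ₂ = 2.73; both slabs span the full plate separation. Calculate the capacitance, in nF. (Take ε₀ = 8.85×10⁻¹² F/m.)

A = 29.1 × 1.43 cm² = 4.16×10⁻³ m².
Side-by-side slabs ⇒ two capacitors in parallel, each spanning the full gap.
C₁ = κ₁ε₀A₁/d = 21.8 × 8.85×10⁻¹² × 1.06×10⁻³ / 3.83×10⁻⁴ = 5.32×10⁻¹⁰ F.
C₂ = κ₂ε₀A₂/d = 2.73 × 8.85×10⁻¹² × 3.10×10⁻³ / 3.83×10⁻⁴ = 1.96×10⁻¹⁰ F.
C = C₁ + C₂ = 7.28×10⁻¹⁰ F.

C ≈ 0.728 nF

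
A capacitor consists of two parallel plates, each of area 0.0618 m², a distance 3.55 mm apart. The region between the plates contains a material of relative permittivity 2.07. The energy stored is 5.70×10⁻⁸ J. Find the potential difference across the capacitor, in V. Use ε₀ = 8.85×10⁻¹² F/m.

C = κε₀A/d = 2.07 × 8.85×10⁻¹² × 6.18×10⁻² / 3.55×10⁻³ = 3.19×10⁻¹⁰ F.
V = √(2U/C) = √(2 × 5.70×10⁻⁸ / 3.19×10⁻¹⁰) = 18.9 V.

V ≈ 18.9 V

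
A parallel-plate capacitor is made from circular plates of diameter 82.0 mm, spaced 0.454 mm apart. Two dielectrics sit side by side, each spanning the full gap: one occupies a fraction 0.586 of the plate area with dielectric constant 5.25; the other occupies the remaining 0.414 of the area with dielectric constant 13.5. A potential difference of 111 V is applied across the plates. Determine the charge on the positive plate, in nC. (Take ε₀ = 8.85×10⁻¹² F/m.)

Q ≈ 99.0 nC

A = π(82.0/2 mm)² = 5.28×10⁻³ m².
Side-by-side slabs ⇒ two capacitors in parallel, each spanning the full gap.
C₁ = κ₁ε₀A₁/d = 5.25 × 8.85×10⁻¹² × 3.09×10⁻³ / 4.54×10⁻⁴ = 3.17×10⁻¹⁰ F.
C₂ = κ₂ε₀A₂/d = 13.5 × 8.85×10⁻¹² × 2.19×10⁻³ / 4.54×10⁻⁴ = 5.75×10⁻¹⁰ F.
C = C₁ + C₂ = 8.92×10⁻¹⁰ F.
Q = CV = 8.92×10⁻¹⁰ × 111 = 9.90×10⁻⁸ C.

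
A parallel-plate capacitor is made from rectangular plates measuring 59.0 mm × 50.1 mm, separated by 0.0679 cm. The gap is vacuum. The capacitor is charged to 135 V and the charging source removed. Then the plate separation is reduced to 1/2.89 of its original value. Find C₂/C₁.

C = ε₀A/d scales as 1/d, so C₂/C₁ = d₁/d₂ = 2.89.

2.89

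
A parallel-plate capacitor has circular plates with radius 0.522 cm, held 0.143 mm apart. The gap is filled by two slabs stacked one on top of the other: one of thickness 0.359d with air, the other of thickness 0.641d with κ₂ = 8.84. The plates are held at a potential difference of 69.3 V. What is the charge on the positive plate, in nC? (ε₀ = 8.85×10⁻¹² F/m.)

A = π(0.522 cm)² = 8.56×10⁻⁵ m².
Stacked slabs ⇒ two capacitors in series, each with the full plate area.
C₁ = κ₁ε₀A/d₁ = 1.00 × 8.85×10⁻¹² × 8.56×10⁻⁵ / 5.13×10⁻⁵ = 1.48×10⁻¹¹ F.
C₂ = κ₂ε₀A/d₂ = 8.84 × 8.85×10⁻¹² × 8.56×10⁻⁵ / 9.17×10⁻⁵ = 7.31×10⁻¹¹ F.
C = (1/C₁ + 1/C₂)⁻¹ = 1.23×10⁻¹¹ F.
Q = CV = 1.23×10⁻¹¹ × 69.3 = 8.51×10⁻¹⁰ C.

0.851 nC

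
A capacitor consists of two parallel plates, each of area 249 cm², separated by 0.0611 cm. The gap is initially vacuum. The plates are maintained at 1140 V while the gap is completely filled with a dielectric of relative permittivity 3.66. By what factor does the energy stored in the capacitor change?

3.66

Battery connected ⇒ V is held fixed.
C₂ = 3.66 C₁ and U = ½CV², so U₂/U₁ = C₂/C₁ = 3.66.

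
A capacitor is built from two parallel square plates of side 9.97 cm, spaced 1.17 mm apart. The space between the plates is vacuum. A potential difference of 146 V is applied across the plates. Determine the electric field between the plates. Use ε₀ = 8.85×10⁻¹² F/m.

E = V/d = 146 / 1.17×10⁻³ = 1.25×10⁵ V/m.

E ≈ 125 V/mm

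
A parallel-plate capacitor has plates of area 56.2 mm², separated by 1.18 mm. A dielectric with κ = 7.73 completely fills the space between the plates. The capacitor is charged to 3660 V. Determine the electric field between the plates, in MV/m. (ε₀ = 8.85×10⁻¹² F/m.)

E ≈ 3.10 MV/m

E = V/d = 3660 / 1.18×10⁻³ = 3.10×10⁶ V/m.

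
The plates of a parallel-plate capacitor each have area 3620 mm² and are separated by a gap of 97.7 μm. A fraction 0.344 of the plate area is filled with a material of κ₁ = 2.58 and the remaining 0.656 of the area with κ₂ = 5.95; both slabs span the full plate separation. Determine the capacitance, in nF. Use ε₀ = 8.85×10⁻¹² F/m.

A = 3620 mm² = 3.62×10⁻³ m².
Side-by-side slabs ⇒ two capacitors in parallel, each spanning the full gap.
C₁ = κ₁ε₀A₁/d = 2.58 × 8.85×10⁻¹² × 1.25×10⁻³ / 9.77×10⁻⁵ = 2.91×10⁻¹⁰ F.
C₂ = κ₂ε₀A₂/d = 5.95 × 8.85×10⁻¹² × 2.37×10⁻³ / 9.77×10⁻⁵ = 1.28×10⁻⁹ F.
C = C₁ + C₂ = 1.57×10⁻⁹ F.

1.57 nF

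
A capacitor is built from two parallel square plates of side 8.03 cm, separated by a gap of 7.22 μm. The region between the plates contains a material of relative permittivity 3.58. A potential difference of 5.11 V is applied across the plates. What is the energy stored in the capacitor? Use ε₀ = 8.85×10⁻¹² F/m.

A = (8.03 cm)² = 6.45×10⁻³ m².
C = κε₀A/d = 3.58 × 8.85×10⁻¹² × 6.45×10⁻³ / 7.22×10⁻⁶ = 2.83×10⁻⁸ F.
U = ½CV² = ½ × 2.83×10⁻⁸ × (5.11)² = 3.69×10⁻⁷ J.

U ≈ 369 nJ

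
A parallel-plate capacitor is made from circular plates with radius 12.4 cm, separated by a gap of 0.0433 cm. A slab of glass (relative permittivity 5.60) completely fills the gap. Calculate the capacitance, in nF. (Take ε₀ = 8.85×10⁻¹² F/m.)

C ≈ 5.53 nF

A = π(12.4 cm)² = 4.83×10⁻² m².
C = κε₀A/d = 5.60 × 8.85×10⁻¹² × 4.83×10⁻² / 4.33×10⁻⁴ = 5.53×10⁻⁹ F.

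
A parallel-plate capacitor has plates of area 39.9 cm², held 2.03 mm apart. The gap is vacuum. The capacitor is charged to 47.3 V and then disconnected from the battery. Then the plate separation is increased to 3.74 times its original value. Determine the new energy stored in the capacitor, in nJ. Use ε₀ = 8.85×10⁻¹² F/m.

U ≈ 72.8 nJ

A = 39.9 cm² = 3.99×10⁻³ m².
Initially C₁ = ε₀A/d = 8.85×10⁻¹² × 3.99×10⁻³ / 2.03×10⁻³ = 1.74×10⁻¹¹ F.
U₁ = 1.95×10⁻⁸ J.
Isolated ⇒ Q is held fixed. C₂ = 0.267 C₁ and U = Q²/(2C), so U₂/U₁ = C₁/C₂ = 3.74.
U₂ = 3.74 × 1.95×10⁻⁸ = 7.28×10⁻⁸ J.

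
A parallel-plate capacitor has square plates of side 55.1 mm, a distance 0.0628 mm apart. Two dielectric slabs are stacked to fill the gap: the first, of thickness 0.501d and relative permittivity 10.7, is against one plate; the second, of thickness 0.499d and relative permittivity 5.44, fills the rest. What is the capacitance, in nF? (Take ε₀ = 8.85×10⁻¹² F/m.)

C ≈ 3.09 nF

A = (55.1 mm)² = 3.04×10⁻³ m².
Stacked slabs ⇒ two capacitors in series, each with the full plate area.
C₁ = κ₁ε₀A/d₁ = 10.7 × 8.85×10⁻¹² × 3.04×10⁻³ / 3.15×10⁻⁵ = 9.14×10⁻⁹ F.
C₂ = κ₂ε₀A/d₂ = 5.44 × 8.85×10⁻¹² × 3.04×10⁻³ / 3.13×10⁻⁵ = 4.66×10⁻⁹ F.
C = (1/C₁ + 1/C₂)⁻¹ = 3.09×10⁻⁹ F.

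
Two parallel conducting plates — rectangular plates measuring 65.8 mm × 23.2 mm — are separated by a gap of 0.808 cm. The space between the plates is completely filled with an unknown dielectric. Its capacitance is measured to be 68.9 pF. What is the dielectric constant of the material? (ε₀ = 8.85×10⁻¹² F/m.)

κ ≈ 41.2

A = 65.8 × 23.2 mm² = 1.53×10⁻³ m².
κ = Cd/(ε₀A) = 6.89×10⁻¹¹ × 8.08×10⁻³ / (8.85×10⁻¹² × 1.53×10⁻³) = 41.2.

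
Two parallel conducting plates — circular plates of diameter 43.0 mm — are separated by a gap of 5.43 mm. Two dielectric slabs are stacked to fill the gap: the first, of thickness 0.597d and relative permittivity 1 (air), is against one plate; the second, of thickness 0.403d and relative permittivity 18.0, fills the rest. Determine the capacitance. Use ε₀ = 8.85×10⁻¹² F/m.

A = π(43.0/2 mm)² = 1.45×10⁻³ m².
Stacked slabs ⇒ two capacitors in series, each with the full plate area.
C₁ = κ₁ε₀A/d₁ = 1.00 × 8.85×10⁻¹² × 1.45×10⁻³ / 3.24×10⁻³ = 3.96×10⁻¹² F.
C₂ = κ₂ε₀A/d₂ = 18.0 × 8.85×10⁻¹² × 1.45×10⁻³ / 2.19×10⁻³ = 1.06×10⁻¹⁰ F.
C = (1/C₁ + 1/C₂)⁻¹ = 3.82×10⁻¹² F.

3.82 pF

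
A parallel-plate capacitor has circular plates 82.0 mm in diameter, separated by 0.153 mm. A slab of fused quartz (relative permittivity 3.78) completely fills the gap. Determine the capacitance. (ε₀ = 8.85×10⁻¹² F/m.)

A = π(82.0/2 mm)² = 5.28×10⁻³ m².
C = κε₀A/d = 3.78 × 8.85×10⁻¹² × 5.28×10⁻³ / 1.53×10⁻⁴ = 1.15×10⁻⁹ F.

C ≈ 1.15 nF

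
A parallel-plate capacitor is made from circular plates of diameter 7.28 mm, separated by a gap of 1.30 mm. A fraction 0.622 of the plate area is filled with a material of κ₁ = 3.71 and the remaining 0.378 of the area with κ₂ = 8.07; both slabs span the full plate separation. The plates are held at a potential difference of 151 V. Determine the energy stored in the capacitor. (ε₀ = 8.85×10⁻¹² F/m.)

U ≈ 17.3 nJ

A = π(7.28/2 mm)² = 4.16×10⁻⁵ m².
Side-by-side slabs ⇒ two capacitors in parallel, each spanning the full gap.
C₁ = κ₁ε₀A₁/d = 3.71 × 8.85×10⁻¹² × 2.59×10⁻⁵ / 1.30×10⁻³ = 6.54×10⁻¹³ F.
C₂ = κ₂ε₀A₂/d = 8.07 × 8.85×10⁻¹² × 1.57×10⁻⁵ / 1.30×10⁻³ = 8.64×10⁻¹³ F.
C = C₁ + C₂ = 1.52×10⁻¹² F.
U = ½CV² = ½ × 1.52×10⁻¹² × (151)² = 1.73×10⁻⁸ J.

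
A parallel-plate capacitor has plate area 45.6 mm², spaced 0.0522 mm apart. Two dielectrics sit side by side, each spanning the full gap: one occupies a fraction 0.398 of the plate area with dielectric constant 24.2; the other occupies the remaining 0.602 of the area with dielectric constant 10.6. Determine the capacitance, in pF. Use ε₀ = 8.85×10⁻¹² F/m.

A = 45.6 mm² = 4.56×10⁻⁵ m².
Side-by-side slabs ⇒ two capacitors in parallel, each spanning the full gap.
C₁ = κ₁ε₀A₁/d = 24.2 × 8.85×10⁻¹² × 1.81×10⁻⁵ / 5.22×10⁻⁵ = 7.45×10⁻¹¹ F.
C₂ = κ₂ε₀A₂/d = 10.6 × 8.85×10⁻¹² × 2.75×10⁻⁵ / 5.22×10⁻⁵ = 4.93×10⁻¹¹ F.
C = C₁ + C₂ = 1.24×10⁻¹⁰ F.

124 pF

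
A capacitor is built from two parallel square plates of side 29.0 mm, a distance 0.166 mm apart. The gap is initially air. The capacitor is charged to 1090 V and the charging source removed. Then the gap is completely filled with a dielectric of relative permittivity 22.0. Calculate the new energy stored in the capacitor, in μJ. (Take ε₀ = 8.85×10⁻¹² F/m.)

A = (29.0 mm)² = 8.41×10⁻⁴ m².
Initially C₁ = ε₀A/d = 8.85×10⁻¹² × 8.41×10⁻⁴ / 1.66×10⁻⁴ = 4.48×10⁻¹¹ F.
U₁ = 2.66×10⁻⁵ J.
Isolated ⇒ Q is held fixed. C₂ = 22.0 C₁ and U = Q²/(2C), so U₂/U₁ = C₁/C₂ = 0.0455.
U₂ = 0.0455 × 2.66×10⁻⁵ = 1.21×10⁻⁶ J.

U ≈ 1.21 μJ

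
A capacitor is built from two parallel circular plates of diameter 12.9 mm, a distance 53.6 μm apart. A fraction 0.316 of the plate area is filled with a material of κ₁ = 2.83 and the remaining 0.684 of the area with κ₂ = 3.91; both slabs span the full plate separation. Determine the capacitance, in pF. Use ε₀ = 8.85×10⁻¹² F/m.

A = π(12.9/2 mm)² = 1.31×10⁻⁴ m².
Side-by-side slabs ⇒ two capacitors in parallel, each spanning the full gap.
C₁ = κ₁ε₀A₁/d = 2.83 × 8.85×10⁻¹² × 4.13×10⁻⁵ / 5.36×10⁻⁵ = 1.93×10⁻¹¹ F.
C₂ = κ₂ε₀A₂/d = 3.91 × 8.85×10⁻¹² × 8.94×10⁻⁵ / 5.36×10⁻⁵ = 5.77×10⁻¹¹ F.
C = C₁ + C₂ = 7.70×10⁻¹¹ F.

C ≈ 77.0 pF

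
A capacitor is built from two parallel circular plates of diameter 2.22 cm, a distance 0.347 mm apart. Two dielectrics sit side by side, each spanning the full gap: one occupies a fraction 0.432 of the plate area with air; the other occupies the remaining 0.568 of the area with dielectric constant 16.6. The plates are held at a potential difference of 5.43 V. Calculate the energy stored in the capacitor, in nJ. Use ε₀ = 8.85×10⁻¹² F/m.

A = π(2.22/2 cm)² = 3.87×10⁻⁴ m².
Side-by-side slabs ⇒ two capacitors in parallel, each spanning the full gap.
C₁ = κ₁ε₀A₁/d = 1.00 × 8.85×10⁻¹² × 1.67×10⁻⁴ / 3.47×10⁻⁴ = 4.26×10⁻¹² F.
C₂ = κ₂ε₀A₂/d = 16.6 × 8.85×10⁻¹² × 2.20×10⁻⁴ / 3.47×10⁻⁴ = 9.31×10⁻¹¹ F.
C = C₁ + C₂ = 9.73×10⁻¹¹ F.
U = ½CV² = ½ × 9.73×10⁻¹¹ × (5.43)² = 1.44×10⁻⁹ J.

U ≈ 1.44 nJ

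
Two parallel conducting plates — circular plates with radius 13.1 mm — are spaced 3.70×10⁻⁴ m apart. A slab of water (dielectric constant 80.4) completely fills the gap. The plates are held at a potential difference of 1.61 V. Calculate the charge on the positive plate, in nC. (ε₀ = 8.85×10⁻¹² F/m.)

A = π(13.1 mm)² = 5.39×10⁻⁴ m².
C = κε₀A/d = 80.4 × 8.85×10⁻¹² × 5.39×10⁻⁴ / 3.70×10⁻⁴ = 1.04×10⁻⁹ F.
Q = CV = 1.04×10⁻⁹ × 1.61 = 1.67×10⁻⁹ C.

1.67 nC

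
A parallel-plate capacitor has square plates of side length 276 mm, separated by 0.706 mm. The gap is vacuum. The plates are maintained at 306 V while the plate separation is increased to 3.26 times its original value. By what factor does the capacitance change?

C = ε₀A/d scales as 1/d, so C₂/C₁ = d₁/d₂ = 1/3.26 = 0.307.

0.307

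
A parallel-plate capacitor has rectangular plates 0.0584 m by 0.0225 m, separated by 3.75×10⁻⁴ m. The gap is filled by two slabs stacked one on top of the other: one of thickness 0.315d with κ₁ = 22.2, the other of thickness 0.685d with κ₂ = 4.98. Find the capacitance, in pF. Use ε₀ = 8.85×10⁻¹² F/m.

A = 0.0584 × 0.0225 m² = 1.31×10⁻³ m².
Stacked slabs ⇒ two capacitors in series, each with the full plate area.
C₁ = κ₁ε₀A/d₁ = 22.2 × 8.85×10⁻¹² × 1.31×10⁻³ / 1.18×10⁻⁴ = 2.19×10⁻⁹ F.
C₂ = κ₂ε₀A/d₂ = 4.98 × 8.85×10⁻¹² × 1.31×10⁻³ / 2.57×10⁻⁴ = 2.25×10⁻¹⁰ F.
C = (1/C₁ + 1/C₂)⁻¹ = 2.04×10⁻¹⁰ F.

204 pF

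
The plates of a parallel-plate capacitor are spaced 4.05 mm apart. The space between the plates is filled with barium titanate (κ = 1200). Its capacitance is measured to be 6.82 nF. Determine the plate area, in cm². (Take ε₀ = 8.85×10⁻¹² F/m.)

A = Cd/(κε₀) = 6.82×10⁻⁹ × 4.05×10⁻³ / (1200 × 8.85×10⁻¹²) = 2.60×10⁻³ m².

A ≈ 26.0 cm²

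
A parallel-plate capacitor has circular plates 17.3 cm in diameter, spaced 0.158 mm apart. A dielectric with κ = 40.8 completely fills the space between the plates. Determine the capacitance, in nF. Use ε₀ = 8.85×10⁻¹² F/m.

53.7 nF

A = π(17.3/2 cm)² = 2.35×10⁻² m².
C = κε₀A/d = 40.8 × 8.85×10⁻¹² × 2.35×10⁻² / 1.58×10⁻⁴ = 5.37×10⁻⁸ F.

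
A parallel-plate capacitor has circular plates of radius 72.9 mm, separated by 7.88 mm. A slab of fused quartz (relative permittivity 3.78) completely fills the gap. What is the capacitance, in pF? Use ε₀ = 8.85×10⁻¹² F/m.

A = π(72.9 mm)² = 1.67×10⁻² m².
C = κε₀A/d = 3.78 × 8.85×10⁻¹² × 1.67×10⁻² / 7.88×10⁻³ = 7.09×10⁻¹¹ F.

C ≈ 70.9 pF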